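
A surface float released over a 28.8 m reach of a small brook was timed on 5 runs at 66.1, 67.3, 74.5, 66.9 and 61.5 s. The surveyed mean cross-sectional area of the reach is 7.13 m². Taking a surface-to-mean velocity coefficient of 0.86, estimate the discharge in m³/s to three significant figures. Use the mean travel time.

2.63 m³/s

t̄ = (66.1 + 67.3 + 74.5 + 66.9 + 61.5) / 5 = 67.26 s
v_surface = L / t̄ = 28.8 / 67.26 = 0.4282 m/s
v_mean = 0.86 × 0.4282 = 0.3682 m/s
Q = A × v_mean = 7.13 × 0.3682 = 2.626 m³/s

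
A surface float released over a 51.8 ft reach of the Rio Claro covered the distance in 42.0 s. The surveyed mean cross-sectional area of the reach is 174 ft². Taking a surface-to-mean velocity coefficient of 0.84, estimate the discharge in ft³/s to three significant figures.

180 ft³/s

v_surface = L / t̄ = 51.8 / 42 = 1.233 ft/s
v_mean = 0.84 × 1.233 = 1.036 ft/s
Q = A × v_mean = 174 × 1.036 = 180.3 ft³/s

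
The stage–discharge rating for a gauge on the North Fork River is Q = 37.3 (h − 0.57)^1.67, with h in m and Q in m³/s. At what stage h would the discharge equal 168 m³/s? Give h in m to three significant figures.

3.03 m

h − h₀ = (Q/C)^(1/b) = (168/37.3)^(1/1.67) = 2.463 m
h = 0.57 + 2.463 = 3.033 m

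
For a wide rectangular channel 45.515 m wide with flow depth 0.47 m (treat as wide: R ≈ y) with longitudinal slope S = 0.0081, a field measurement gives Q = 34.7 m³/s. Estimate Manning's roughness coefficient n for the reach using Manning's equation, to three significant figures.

0.0335

A = b·y = 45.515 × 0.47 = 21.39 m²
Wide channel: R ≈ y = 0.47 m
n = (1/Q)·A·R^(2/3)·S^(1/2) = (1/34.7) × 21.39 × 0.6045 × 0.09000 = 0.03354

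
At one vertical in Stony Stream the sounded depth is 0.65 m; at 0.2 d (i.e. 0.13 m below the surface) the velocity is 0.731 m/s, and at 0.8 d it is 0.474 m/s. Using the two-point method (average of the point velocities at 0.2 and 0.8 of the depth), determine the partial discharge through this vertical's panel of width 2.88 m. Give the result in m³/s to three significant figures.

v̄ = (0.731 + 0.474) / 2 = 0.6025 m/s
q = v̄ × d × w = 0.6025 × 0.65 × 2.88 = 1.128 m³/s

1.13 m³/s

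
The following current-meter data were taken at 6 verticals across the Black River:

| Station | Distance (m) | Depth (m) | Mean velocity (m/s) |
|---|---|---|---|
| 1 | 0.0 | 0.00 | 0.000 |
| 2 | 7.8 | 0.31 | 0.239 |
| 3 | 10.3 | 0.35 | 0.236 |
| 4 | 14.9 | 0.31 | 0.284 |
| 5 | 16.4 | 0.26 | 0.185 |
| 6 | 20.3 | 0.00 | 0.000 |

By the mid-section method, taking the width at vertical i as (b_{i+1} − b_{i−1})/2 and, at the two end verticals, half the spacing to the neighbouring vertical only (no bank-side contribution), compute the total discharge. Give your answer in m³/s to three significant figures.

1.07 m³/s

w_2 = (10.3 − 0.0)/2 = 5.15 m; q_2 = 0.239 × 0.31 × 5.15 = 0.3816 m³/s
w_3 = (14.9 − 7.8)/2 = 3.55 m; q_3 = 0.236 × 0.35 × 3.55 = 0.2932 m³/s
w_4 = (16.4 − 10.3)/2 = 3.05 m; q_4 = 0.284 × 0.31 × 3.05 = 0.2685 m³/s
w_5 = (20.3 − 14.9)/2 = 2.7 m; q_5 = 0.185 × 0.26 × 2.7 = 0.1299 m³/s
Stations 1, 6 contribute zero (depth or velocity is 0).
Q = Σ qᵢ = 1.073 m³/s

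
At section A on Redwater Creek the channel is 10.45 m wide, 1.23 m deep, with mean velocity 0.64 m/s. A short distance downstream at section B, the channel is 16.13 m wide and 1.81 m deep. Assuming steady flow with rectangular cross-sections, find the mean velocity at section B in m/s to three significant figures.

Q = A₁V₁ = (10.45×1.23) × 0.64 = 8.226 m³/s
A₂ = 16.13 × 1.81 = 29.20 m²
V₂ = Q/A₂ = 8.226/29.20 = 0.2818 m/s

0.282 m/s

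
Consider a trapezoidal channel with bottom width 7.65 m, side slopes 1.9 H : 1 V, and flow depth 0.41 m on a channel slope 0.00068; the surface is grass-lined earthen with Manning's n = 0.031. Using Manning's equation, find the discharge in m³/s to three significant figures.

A = (b + z·y)·y = (7.65 + 1.9×0.41)×0.41 = 3.456 m²
P = b + 2y√(1+z²) = 7.65 + 2×0.41×√(1+1.9²) = 9.411 m
R = A/P = 3.456/9.411 = 0.3672 m
Q = (1/n)·A·R^(2/3)·S^(1/2) = (1/0.031) × 3.456 × 0.3672^(2/3) × 0.00068^(1/2) = 1.491 m³/s

1.49 m³/s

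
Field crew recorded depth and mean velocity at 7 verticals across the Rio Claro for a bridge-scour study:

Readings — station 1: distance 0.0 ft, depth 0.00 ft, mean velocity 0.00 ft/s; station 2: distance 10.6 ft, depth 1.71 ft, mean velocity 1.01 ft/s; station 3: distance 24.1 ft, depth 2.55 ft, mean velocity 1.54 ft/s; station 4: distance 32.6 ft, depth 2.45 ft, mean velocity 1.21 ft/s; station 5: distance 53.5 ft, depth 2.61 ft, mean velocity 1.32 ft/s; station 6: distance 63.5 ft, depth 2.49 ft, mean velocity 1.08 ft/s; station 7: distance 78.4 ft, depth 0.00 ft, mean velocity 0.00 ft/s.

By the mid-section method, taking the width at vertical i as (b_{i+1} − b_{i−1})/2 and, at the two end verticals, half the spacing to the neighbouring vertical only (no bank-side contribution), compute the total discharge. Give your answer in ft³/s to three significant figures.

w_2 = (24.1 − 0.0)/2 = 12.05 ft; q_2 = 1.01 × 1.71 × 12.05 = 20.81 ft³/s
w_3 = (32.6 − 10.6)/2 = 11 ft; q_3 = 1.54 × 2.55 × 11 = 43.20 ft³/s
w_4 = (53.5 − 24.1)/2 = 14.7 ft; q_4 = 1.21 × 2.45 × 14.7 = 43.58 ft³/s
w_5 = (63.5 − 32.6)/2 = 15.45 ft; q_5 = 1.32 × 2.61 × 15.45 = 53.23 ft³/s
w_6 = (78.4 − 53.5)/2 = 12.45 ft; q_6 = 1.08 × 2.49 × 12.45 = 33.48 ft³/s
Stations 1, 7 contribute zero (depth or velocity is 0).
Q = Σ qᵢ = 194.3 ft³/s

194 ft³/s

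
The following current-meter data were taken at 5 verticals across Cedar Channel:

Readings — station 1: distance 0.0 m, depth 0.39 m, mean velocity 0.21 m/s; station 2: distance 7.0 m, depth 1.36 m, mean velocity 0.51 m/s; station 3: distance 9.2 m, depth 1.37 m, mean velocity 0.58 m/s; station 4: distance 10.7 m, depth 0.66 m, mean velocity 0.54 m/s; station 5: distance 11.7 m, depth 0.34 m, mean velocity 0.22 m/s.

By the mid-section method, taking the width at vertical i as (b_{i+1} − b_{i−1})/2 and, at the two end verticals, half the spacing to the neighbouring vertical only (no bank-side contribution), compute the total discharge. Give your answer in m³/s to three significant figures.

w_1 = (7.0 − 0.0)/2 = 3.5 m; q_1 = 0.21 × 0.39 × 3.5 = 0.2867 m³/s
w_2 = (9.2 − 0.0)/2 = 4.6 m; q_2 = 0.51 × 1.36 × 4.6 = 3.191 m³/s
w_3 = (10.7 − 7.0)/2 = 1.85 m; q_3 = 0.58 × 1.37 × 1.85 = 1.470 m³/s
w_4 = (11.7 − 9.2)/2 = 1.25 m; q_4 = 0.54 × 0.66 × 1.25 = 0.4455 m³/s
w_5 = (11.7 − 10.7)/2 = 0.5 m; q_5 = 0.22 × 0.34 × 0.5 = 0.03740 m³/s
Q = Σ qᵢ = 5.430 m³/s

5.43 m³/s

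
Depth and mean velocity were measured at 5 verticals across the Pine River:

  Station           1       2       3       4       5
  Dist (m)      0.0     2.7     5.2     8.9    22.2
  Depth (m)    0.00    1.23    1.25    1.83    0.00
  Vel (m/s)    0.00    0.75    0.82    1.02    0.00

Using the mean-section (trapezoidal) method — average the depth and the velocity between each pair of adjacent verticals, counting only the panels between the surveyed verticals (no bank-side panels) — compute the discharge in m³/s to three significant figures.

Panel 1-2: Δb = 2.7 m, d̄ = (0.00+1.23)/2 = 0.615, v̄ = (0.00+0.75)/2 = 0.375 → q = 2.7×0.615×0.375 = 0.6227 m³/s
Panel 2-3: Δb = 2.5 m, d̄ = (1.23+1.25)/2 = 1.24, v̄ = (0.75+0.82)/2 = 0.785 → q = 2.5×1.24×0.785 = 2.434 m³/s
Panel 3-4: Δb = 3.7 m, d̄ = (1.25+1.83)/2 = 1.54, v̄ = (0.82+1.02)/2 = 0.92 → q = 3.7×1.54×0.92 = 5.242 m³/s
Panel 4-5: Δb = 13.3 m, d̄ = (1.83+0.00)/2 = 0.915, v̄ = (1.02+0.00)/2 = 0.51 → q = 13.3×0.915×0.51 = 6.206 m³/s
Q = Σ q = 14.50 m³/s

14.5 m³/s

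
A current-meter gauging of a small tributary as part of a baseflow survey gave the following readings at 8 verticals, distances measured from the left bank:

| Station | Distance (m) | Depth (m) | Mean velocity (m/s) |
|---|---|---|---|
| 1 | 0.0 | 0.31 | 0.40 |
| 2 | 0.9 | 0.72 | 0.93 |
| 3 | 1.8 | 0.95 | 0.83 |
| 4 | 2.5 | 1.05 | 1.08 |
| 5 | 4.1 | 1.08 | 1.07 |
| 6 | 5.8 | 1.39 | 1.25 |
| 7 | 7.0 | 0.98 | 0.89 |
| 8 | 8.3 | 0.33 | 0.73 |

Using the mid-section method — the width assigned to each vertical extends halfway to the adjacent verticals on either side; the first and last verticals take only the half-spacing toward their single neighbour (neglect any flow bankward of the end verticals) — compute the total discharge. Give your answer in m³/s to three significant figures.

w_1 = (0.9 − 0.0)/2 = 0.45 m; q_1 = 0.40 × 0.31 × 0.45 = 0.05580 m³/s
w_2 = (1.8 − 0.0)/2 = 0.9 m; q_2 = 0.93 × 0.72 × 0.9 = 0.6026 m³/s
w_3 = (2.5 − 0.9)/2 = 0.8 m; q_3 = 0.83 × 0.95 × 0.8 = 0.6308 m³/s
w_4 = (4.1 − 1.8)/2 = 1.15 m; q_4 = 1.08 × 1.05 × 1.15 = 1.304 m³/s
w_5 = (5.8 − 2.5)/2 = 1.65 m; q_5 = 1.07 × 1.08 × 1.65 = 1.907 m³/s
w_6 = (7.0 − 4.1)/2 = 1.45 m; q_6 = 1.25 × 1.39 × 1.45 = 2.519 m³/s
w_7 = (8.3 − 5.8)/2 = 1.25 m; q_7 = 0.89 × 0.98 × 1.25 = 1.090 m³/s
w_8 = (8.3 − 7.0)/2 = 0.65 m; q_8 = 0.73 × 0.33 × 0.65 = 0.1566 m³/s
Q = Σ qᵢ = 8.266 m³/s

8.27 m³/s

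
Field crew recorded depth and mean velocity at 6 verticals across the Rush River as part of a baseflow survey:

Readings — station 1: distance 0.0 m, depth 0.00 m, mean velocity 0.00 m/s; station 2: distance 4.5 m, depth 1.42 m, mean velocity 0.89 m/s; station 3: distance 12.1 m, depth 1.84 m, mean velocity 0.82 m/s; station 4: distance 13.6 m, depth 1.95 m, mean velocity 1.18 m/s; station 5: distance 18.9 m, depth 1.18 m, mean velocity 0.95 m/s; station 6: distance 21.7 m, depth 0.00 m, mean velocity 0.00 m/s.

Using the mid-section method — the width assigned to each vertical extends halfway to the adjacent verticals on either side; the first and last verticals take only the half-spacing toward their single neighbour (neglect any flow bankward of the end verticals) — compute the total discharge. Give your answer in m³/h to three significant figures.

w_2 = (12.1 − 0.0)/2 = 6.05 m; q_2 = 0.89 × 1.42 × 6.05 = 7.646 m³/s
w_3 = (13.6 − 4.5)/2 = 4.55 m; q_3 = 0.82 × 1.84 × 4.55 = 6.865 m³/s
w_4 = (18.9 − 12.1)/2 = 3.4 m; q_4 = 1.18 × 1.95 × 3.4 = 7.823 m³/s
w_5 = (21.7 − 13.6)/2 = 4.05 m; q_5 = 0.95 × 1.18 × 4.05 = 4.540 m³/s
Stations 1, 6 contribute zero (depth or velocity is 0).
Q = Σ qᵢ = 26.87 m³/s
= 26.87 × 3600 = 96750 m³/h

96700 m³/h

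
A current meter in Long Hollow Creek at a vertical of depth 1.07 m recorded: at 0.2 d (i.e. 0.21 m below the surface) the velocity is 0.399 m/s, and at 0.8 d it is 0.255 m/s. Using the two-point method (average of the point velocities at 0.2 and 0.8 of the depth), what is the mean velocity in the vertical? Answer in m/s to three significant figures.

0.327 m/s

v̄ = (0.399 + 0.255) / 2 = 0.3270 m/s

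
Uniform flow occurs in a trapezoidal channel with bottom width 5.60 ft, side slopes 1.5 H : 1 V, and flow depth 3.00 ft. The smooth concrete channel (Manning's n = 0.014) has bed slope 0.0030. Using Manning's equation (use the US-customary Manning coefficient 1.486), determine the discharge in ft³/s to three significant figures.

A = (b + z·y)·y = (5.60 + 1.5×3.00)×3.00 = 30.30 ft²
P = b + 2y√(1+z²) = 5.60 + 2×3.00×√(1+1.5²) = 16.42 ft
R = A/P = 30.30/16.42 = 1.846 ft
Q = (1.486/n)·A·R^(2/3)·S^(1/2) = (1.486/0.014) × 30.30 × 1.846^(2/3) × 0.0030^(1/2) = 265.1 ft³/s

265 ft³/s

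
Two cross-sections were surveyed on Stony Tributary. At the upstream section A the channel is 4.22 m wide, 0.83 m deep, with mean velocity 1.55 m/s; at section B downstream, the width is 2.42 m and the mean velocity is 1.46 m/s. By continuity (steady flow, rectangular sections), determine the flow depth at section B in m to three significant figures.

Q = A₁V₁ = (4.22×0.83) × 1.55 = 5.429 m³/s
d₂ = Q/(b₂ V₂) = 5.429/(2.42×1.46) = 1.537 m

1.54 m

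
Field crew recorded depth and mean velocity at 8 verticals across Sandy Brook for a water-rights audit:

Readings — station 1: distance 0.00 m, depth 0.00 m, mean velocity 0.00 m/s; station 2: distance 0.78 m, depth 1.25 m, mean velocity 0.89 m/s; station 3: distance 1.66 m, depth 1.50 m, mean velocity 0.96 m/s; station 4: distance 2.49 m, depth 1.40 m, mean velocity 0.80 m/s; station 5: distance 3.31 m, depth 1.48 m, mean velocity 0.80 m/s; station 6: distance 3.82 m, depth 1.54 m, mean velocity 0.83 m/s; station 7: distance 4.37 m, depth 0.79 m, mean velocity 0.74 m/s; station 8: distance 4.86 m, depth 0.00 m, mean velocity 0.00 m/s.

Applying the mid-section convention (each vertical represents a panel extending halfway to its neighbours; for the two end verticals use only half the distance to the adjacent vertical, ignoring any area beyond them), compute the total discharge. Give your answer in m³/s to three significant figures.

w_2 = (1.66 − 0.00)/2 = 0.83 m; q_2 = 0.89 × 1.25 × 0.83 = 0.9234 m³/s
w_3 = (2.49 − 0.78)/2 = 0.855 m; q_3 = 0.96 × 1.50 × 0.855 = 1.231 m³/s
w_4 = (3.31 − 1.66)/2 = 0.825 m; q_4 = 0.80 × 1.40 × 0.825 = 0.9240 m³/s
w_5 = (3.82 − 2.49)/2 = 0.665 m; q_5 = 0.80 × 1.48 × 0.665 = 0.7874 m³/s
w_6 = (4.37 − 3.31)/2 = 0.53 m; q_6 = 0.83 × 1.54 × 0.53 = 0.6774 m³/s
w_7 = (4.86 − 3.82)/2 = 0.52 m; q_7 = 0.74 × 0.79 × 0.52 = 0.3040 m³/s
Stations 1, 8 contribute zero (depth or velocity is 0).
Q = Σ qᵢ = 4.847 m³/s

4.85 m³/s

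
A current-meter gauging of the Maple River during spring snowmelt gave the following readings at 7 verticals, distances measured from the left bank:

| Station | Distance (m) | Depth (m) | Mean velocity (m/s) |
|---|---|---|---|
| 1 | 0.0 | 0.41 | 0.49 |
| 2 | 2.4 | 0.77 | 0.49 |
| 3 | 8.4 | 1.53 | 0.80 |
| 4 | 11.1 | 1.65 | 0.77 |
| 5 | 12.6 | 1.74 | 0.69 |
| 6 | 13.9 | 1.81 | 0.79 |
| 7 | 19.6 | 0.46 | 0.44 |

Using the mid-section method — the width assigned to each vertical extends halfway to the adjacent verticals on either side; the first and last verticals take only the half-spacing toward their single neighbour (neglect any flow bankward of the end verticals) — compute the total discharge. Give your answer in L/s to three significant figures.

17100 L/s

w_1 = (2.4 − 0.0)/2 = 1.2 m; q_1 = 0.49 × 0.41 × 1.2 = 0.2411 m³/s
w_2 = (8.4 − 0.0)/2 = 4.2 m; q_2 = 0.49 × 0.77 × 4.2 = 1.585 m³/s
w_3 = (11.1 − 2.4)/2 = 4.35 m; q_3 = 0.80 × 1.53 × 4.35 = 5.324 m³/s
w_4 = (12.6 − 8.4)/2 = 2.1 m; q_4 = 0.77 × 1.65 × 2.1 = 2.668 m³/s
w_5 = (13.9 − 11.1)/2 = 1.4 m; q_5 = 0.69 × 1.74 × 1.4 = 1.681 m³/s
w_6 = (19.6 − 12.6)/2 = 3.5 m; q_6 = 0.79 × 1.81 × 3.5 = 5.005 m³/s
w_7 = (19.6 − 13.9)/2 = 2.85 m; q_7 = 0.44 × 0.46 × 2.85 = 0.5768 m³/s
Q = Σ qᵢ = 17.08 m³/s
= 17.08 × 1000 = 17080 L/s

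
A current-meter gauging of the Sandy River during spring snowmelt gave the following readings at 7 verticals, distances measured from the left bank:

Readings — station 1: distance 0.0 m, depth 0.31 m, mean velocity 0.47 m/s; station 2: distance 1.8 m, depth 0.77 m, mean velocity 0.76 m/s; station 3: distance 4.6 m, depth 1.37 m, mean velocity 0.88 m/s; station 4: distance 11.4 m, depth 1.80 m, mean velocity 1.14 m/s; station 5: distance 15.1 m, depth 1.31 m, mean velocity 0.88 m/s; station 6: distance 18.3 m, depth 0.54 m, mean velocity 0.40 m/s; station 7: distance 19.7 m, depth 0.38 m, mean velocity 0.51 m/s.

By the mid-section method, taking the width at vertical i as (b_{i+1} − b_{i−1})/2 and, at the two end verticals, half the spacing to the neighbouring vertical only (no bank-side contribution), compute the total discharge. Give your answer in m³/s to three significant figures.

w_1 = (1.8 − 0.0)/2 = 0.9 m; q_1 = 0.47 × 0.31 × 0.9 = 0.1311 m³/s
w_2 = (4.6 − 0.0)/2 = 2.3 m; q_2 = 0.76 × 0.77 × 2.3 = 1.346 m³/s
w_3 = (11.4 − 1.8)/2 = 4.8 m; q_3 = 0.88 × 1.37 × 4.8 = 5.787 m³/s
w_4 = (15.1 − 4.6)/2 = 5.25 m; q_4 = 1.14 × 1.80 × 5.25 = 10.77 m³/s
w_5 = (18.3 − 11.4)/2 = 3.45 m; q_5 = 0.88 × 1.31 × 3.45 = 3.977 m³/s
w_6 = (19.7 − 15.1)/2 = 2.3 m; q_6 = 0.40 × 0.54 × 2.3 = 0.4968 m³/s
w_7 = (19.7 − 18.3)/2 = 0.7 m; q_7 = 0.51 × 0.38 × 0.7 = 0.1357 m³/s
Q = Σ qᵢ = 22.65 m³/s

22.6 m³/s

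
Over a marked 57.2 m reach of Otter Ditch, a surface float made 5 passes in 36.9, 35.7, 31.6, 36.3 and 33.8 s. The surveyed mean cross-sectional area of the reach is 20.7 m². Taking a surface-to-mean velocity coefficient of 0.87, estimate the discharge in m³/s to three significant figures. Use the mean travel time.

29.6 m³/s

t̄ = (36.9 + 35.7 + 31.6 + 36.3 + 33.8) / 5 = 34.86 s
v_surface = L / t̄ = 57.2 / 34.86 = 1.641 m/s
v_mean = 0.87 × 1.641 = 1.428 m/s
Q = A × v_mean = 20.7 × 1.428 = 29.55 m³/s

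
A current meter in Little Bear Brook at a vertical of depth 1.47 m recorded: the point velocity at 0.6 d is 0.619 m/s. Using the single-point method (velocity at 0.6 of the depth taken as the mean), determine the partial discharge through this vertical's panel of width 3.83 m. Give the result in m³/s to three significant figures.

v̄ = v₀.₆ = 0.619 m/s
q = v̄ × d × w = 0.6190 × 1.47 × 3.83 = 3.485 m³/s

3.49 m³/s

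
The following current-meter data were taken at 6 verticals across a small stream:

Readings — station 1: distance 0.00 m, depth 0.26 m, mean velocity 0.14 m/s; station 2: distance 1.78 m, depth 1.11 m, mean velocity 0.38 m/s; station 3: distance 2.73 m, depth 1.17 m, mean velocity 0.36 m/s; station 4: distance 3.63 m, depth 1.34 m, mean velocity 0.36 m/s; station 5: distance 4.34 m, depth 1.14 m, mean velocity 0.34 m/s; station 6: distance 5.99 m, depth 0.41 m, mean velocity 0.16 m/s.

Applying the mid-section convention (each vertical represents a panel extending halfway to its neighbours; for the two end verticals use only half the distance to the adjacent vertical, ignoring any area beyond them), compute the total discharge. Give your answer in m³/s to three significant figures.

1.90 m³/s

w_1 = (1.78 − 0.00)/2 = 0.89 m; q_1 = 0.14 × 0.26 × 0.89 = 0.03240 m³/s
w_2 = (2.73 − 0.00)/2 = 1.365 m; q_2 = 0.38 × 1.11 × 1.365 = 0.5758 m³/s
w_3 = (3.63 − 1.78)/2 = 0.925 m; q_3 = 0.36 × 1.17 × 0.925 = 0.3896 m³/s
w_4 = (4.34 − 2.73)/2 = 0.805 m; q_4 = 0.36 × 1.34 × 0.805 = 0.3883 m³/s
w_5 = (5.99 − 3.63)/2 = 1.18 m; q_5 = 0.34 × 1.14 × 1.18 = 0.4574 m³/s
w_6 = (5.99 − 4.34)/2 = 0.825 m; q_6 = 0.16 × 0.41 × 0.825 = 0.05412 m³/s
Q = Σ qᵢ = 1.898 m³/s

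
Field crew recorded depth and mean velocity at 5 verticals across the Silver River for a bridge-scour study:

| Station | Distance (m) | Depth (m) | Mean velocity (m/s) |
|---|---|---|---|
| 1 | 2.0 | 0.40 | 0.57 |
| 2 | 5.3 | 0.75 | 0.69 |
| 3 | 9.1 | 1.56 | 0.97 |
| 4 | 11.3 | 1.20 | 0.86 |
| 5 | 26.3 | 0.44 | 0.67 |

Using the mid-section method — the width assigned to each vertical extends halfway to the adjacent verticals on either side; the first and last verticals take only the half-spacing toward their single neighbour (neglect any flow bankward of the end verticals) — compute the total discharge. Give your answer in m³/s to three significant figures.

17.8 m³/s

w_1 = (5.3 − 2.0)/2 = 1.65 m; q_1 = 0.57 × 0.40 × 1.65 = 0.3762 m³/s
w_2 = (9.1 − 2.0)/2 = 3.55 m; q_2 = 0.69 × 0.75 × 3.55 = 1.837 m³/s
w_3 = (11.3 − 5.3)/2 = 3 m; q_3 = 0.97 × 1.56 × 3 = 4.540 m³/s
w_4 = (26.3 − 9.1)/2 = 8.6 m; q_4 = 0.86 × 1.20 × 8.6 = 8.875 m³/s
w_5 = (26.3 − 11.3)/2 = 7.5 m; q_5 = 0.67 × 0.44 × 7.5 = 2.211 m³/s
Q = Σ qᵢ = 17.84 m³/s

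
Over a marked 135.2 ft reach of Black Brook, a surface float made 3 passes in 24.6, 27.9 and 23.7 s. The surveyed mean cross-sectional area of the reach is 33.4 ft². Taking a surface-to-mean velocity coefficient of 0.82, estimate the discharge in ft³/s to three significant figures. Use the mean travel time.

146 ft³/s

t̄ = (24.6 + 27.9 + 23.7) / 3 = 25.4 s
v_surface = L / t̄ = 135.2 / 25.4 = 5.323 ft/s
v_mean = 0.82 × 5.323 = 4.365 ft/s
Q = A × v_mean = 33.4 × 4.365 = 145.8 ft³/s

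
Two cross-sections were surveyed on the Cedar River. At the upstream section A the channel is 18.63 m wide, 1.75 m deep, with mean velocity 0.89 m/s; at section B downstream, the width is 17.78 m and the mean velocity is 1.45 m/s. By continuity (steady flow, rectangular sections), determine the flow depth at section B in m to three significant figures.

1.13 m

Q = A₁V₁ = (18.63×1.75) × 0.89 = 29.02 m³/s
d₂ = Q/(b₂ V₂) = 29.02/(17.78×1.45) = 1.125 m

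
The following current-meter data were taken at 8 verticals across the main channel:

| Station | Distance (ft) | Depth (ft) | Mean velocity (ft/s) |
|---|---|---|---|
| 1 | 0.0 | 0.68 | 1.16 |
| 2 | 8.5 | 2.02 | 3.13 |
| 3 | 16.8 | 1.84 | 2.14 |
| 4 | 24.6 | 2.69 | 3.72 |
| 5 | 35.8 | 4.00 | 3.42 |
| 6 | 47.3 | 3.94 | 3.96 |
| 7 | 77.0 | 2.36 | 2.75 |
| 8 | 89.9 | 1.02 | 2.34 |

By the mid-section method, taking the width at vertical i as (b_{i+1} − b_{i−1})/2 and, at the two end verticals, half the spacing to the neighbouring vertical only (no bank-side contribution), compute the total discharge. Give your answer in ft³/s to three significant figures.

814 ft³/s

w_1 = (8.5 − 0.0)/2 = 4.25 ft; q_1 = 1.16 × 0.68 × 4.25 = 3.352 ft³/s
w_2 = (16.8 − 0.0)/2 = 8.4 ft; q_2 = 3.13 × 2.02 × 8.4 = 53.11 ft³/s
w_3 = (24.6 − 8.5)/2 = 8.05 ft; q_3 = 2.14 × 1.84 × 8.05 = 31.70 ft³/s
w_4 = (35.8 − 16.8)/2 = 9.5 ft; q_4 = 3.72 × 2.69 × 9.5 = 95.06 ft³/s
w_5 = (47.3 − 24.6)/2 = 11.35 ft; q_5 = 3.42 × 4.00 × 11.35 = 155.3 ft³/s
w_6 = (77.0 − 35.8)/2 = 20.6 ft; q_6 = 3.96 × 3.94 × 20.6 = 321.4 ft³/s
w_7 = (89.9 − 47.3)/2 = 21.3 ft; q_7 = 2.75 × 2.36 × 21.3 = 138.2 ft³/s
w_8 = (89.9 − 77.0)/2 = 6.45 ft; q_8 = 2.34 × 1.02 × 6.45 = 15.39 ft³/s
Q = Σ qᵢ = 813.5 ft³/s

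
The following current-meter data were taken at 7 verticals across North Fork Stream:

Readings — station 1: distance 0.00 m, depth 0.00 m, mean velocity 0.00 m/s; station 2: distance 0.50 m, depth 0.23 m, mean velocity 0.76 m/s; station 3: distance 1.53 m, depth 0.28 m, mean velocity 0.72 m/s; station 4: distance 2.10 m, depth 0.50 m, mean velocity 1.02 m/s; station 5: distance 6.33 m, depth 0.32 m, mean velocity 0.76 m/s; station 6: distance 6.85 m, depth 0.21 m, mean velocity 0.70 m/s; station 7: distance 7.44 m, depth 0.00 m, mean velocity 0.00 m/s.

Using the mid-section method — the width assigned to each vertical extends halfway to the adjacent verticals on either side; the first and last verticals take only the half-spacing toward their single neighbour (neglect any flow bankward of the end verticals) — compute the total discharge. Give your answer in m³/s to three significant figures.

w_2 = (1.53 − 0.00)/2 = 0.765 m; q_2 = 0.76 × 0.23 × 0.765 = 0.1337 m³/s
w_3 = (2.10 − 0.50)/2 = 0.8 m; q_3 = 0.72 × 0.28 × 0.8 = 0.1613 m³/s
w_4 = (6.33 − 1.53)/2 = 2.4 m; q_4 = 1.02 × 0.50 × 2.4 = 1.224 m³/s
w_5 = (6.85 − 2.10)/2 = 2.375 m; q_5 = 0.76 × 0.32 × 2.375 = 0.5776 m³/s
w_6 = (7.44 − 6.33)/2 = 0.555 m; q_6 = 0.70 × 0.21 × 0.555 = 0.08159 m³/s
Stations 1, 7 contribute zero (depth or velocity is 0).
Q = Σ qᵢ = 2.178 m³/s

2.18 m³/s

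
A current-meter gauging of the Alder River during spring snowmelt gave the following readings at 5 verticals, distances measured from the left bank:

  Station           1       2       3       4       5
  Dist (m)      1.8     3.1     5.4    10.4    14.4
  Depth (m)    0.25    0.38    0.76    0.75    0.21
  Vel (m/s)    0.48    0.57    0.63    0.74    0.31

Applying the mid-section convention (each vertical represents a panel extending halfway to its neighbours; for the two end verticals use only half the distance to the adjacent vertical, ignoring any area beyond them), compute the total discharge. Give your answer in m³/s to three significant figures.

4.84 m³/s

w_1 = (3.1 − 1.8)/2 = 0.65 m; q_1 = 0.48 × 0.25 × 0.65 = 0.07800 m³/s
w_2 = (5.4 − 1.8)/2 = 1.8 m; q_2 = 0.57 × 0.38 × 1.8 = 0.3899 m³/s
w_3 = (10.4 − 3.1)/2 = 3.65 m; q_3 = 0.63 × 0.76 × 3.65 = 1.748 m³/s
w_4 = (14.4 − 5.4)/2 = 4.5 m; q_4 = 0.74 × 0.75 × 4.5 = 2.498 m³/s
w_5 = (14.4 − 10.4)/2 = 2 m; q_5 = 0.31 × 0.21 × 2 = 0.1302 m³/s
Q = Σ qᵢ = 4.843 m³/s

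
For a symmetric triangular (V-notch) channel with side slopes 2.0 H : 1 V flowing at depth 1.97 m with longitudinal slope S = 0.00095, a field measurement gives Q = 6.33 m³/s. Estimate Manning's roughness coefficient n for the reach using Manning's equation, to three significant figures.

A = z·y² = 2.0×1.97² = 7.762 m²
P = 2y√(1+z²) = 2×1.97×√(1+2.0²) = 8.810 m
R = A/P = 7.762/8.810 = 0.8810 m
n = (1/Q)·A·R^(2/3)·S^(1/2) = (1/6.33) × 7.762 × 0.9190 × 0.03082 = 0.03473

0.0347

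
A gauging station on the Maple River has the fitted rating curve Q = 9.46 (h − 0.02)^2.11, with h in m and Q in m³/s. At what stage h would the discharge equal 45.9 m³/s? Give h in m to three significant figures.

2.13 m

h − h₀ = (Q/C)^(1/b) = (45.9/9.46)^(1/2.11) = 2.114 m
h = 0.02 + 2.114 = 2.134 m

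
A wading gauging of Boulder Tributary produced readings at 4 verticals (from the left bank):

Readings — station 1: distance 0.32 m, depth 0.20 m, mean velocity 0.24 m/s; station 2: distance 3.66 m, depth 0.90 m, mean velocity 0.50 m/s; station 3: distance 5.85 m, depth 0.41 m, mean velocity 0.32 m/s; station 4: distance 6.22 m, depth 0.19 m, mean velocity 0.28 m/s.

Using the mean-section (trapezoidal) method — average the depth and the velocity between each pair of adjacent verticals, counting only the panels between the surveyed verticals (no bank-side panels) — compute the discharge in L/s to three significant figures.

Panel 1-2: Δb = 3.34 m, d̄ = (0.20+0.90)/2 = 0.55, v̄ = (0.24+0.50)/2 = 0.37 → q = 3.34×0.55×0.37 = 0.6797 m³/s
Panel 2-3: Δb = 2.19 m, d̄ = (0.90+0.41)/2 = 0.655, v̄ = (0.50+0.32)/2 = 0.41 → q = 2.19×0.655×0.41 = 0.5881 m³/s
Panel 3-4: Δb = 0.37 m, d̄ = (0.41+0.19)/2 = 0.3, v̄ = (0.32+0.28)/2 = 0.3 → q = 0.37×0.3×0.3 = 0.03330 m³/s
Q = Σ q = 1.301 m³/s
= 1.301 × 1000 = 1301 L/s

1300 L/s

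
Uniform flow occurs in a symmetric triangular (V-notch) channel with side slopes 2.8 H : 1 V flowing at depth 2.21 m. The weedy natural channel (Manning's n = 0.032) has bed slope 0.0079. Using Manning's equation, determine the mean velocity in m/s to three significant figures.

A = z·y² = 2.8×2.21² = 13.68 m²
P = 2y√(1+z²) = 2×2.21×√(1+2.8²) = 13.14 m
R = A/P = 13.68/13.14 = 1.041 m
Q = (1/n)·A·R^(2/3)·S^(1/2) = (1/0.032) × 13.68 × 1.041^(2/3) × 0.0079^(1/2) = 39.01 m³/s
V = Q/A = 39.01/13.68 = 2.852 m/s

2.85 m/s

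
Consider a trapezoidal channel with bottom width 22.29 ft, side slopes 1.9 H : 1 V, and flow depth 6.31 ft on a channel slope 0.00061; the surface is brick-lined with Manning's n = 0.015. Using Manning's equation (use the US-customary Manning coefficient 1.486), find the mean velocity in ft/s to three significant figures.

6.55 ft/s

A = (b + z·y)·y = (22.29 + 1.9×6.31)×6.31 = 216.3 ft²
P = b + 2y√(1+z²) = 22.29 + 2×6.31×√(1+1.9²) = 49.39 ft
R = A/P = 216.3/49.39 = 4.380 ft
Q = (1.486/n)·A·R^(2/3)·S^(1/2) = (1.486/0.015) × 216.3 × 4.380^(2/3) × 0.00061^(1/2) = 1417 ft³/s
V = Q/A = 1417/216.3 = 6.550 ft/s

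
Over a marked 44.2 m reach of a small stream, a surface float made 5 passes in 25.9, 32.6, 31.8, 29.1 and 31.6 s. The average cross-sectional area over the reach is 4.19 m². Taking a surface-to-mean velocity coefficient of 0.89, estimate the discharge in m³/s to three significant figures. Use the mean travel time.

5.46 m³/s

t̄ = (25.9 + 32.6 + 31.8 + 29.1 + 31.6) / 5 = 30.2 s
v_surface = L / t̄ = 44.2 / 30.2 = 1.464 m/s
v_mean = 0.89 × 1.464 = 1.303 m/s
Q = A × v_mean = 4.19 × 1.303 = 5.458 m³/s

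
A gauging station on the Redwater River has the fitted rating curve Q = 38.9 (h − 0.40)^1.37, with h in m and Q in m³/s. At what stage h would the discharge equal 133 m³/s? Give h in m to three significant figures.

h − h₀ = (Q/C)^(1/b) = (133/38.9)^(1/1.37) = 2.453 m
h = 0.40 + 2.453 = 2.853 m

2.85 m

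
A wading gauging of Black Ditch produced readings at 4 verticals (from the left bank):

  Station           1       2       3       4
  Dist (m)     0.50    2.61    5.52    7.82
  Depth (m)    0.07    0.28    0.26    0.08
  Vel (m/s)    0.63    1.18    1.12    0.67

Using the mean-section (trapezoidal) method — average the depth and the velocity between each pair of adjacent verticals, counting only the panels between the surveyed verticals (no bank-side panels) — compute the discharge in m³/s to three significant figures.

1.59 m³/s

Panel 1-2: Δb = 2.11 m, d̄ = (0.07+0.28)/2 = 0.175, v̄ = (0.63+1.18)/2 = 0.905 → q = 2.11×0.175×0.905 = 0.3342 m³/s
Panel 2-3: Δb = 2.91 m, d̄ = (0.28+0.26)/2 = 0.27, v̄ = (1.18+1.12)/2 = 1.15 → q = 2.91×0.27×1.15 = 0.9036 m³/s
Panel 3-4: Δb = 2.3 m, d̄ = (0.26+0.08)/2 = 0.17, v̄ = (1.12+0.67)/2 = 0.895 → q = 2.3×0.17×0.895 = 0.3499 m³/s
Q = Σ q = 1.588 m³/s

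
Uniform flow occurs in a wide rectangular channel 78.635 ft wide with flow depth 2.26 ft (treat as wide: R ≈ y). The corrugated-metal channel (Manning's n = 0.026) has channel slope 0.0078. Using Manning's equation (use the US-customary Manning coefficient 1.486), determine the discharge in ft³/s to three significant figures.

A = b·y = 78.635 × 2.26 = 177.7 ft²
Wide channel: R ≈ y = 2.26 ft
Q = (1.486/n)·A·R^(2/3)·S^(1/2) = (1.486/0.026) × 177.7 × 2.260^(2/3) × 0.0078^(1/2) = 1545 ft³/s

1540 ft³/s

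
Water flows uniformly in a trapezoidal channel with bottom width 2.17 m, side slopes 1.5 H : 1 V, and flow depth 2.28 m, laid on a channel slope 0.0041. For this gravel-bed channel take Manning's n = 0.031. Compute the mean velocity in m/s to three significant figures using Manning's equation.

A = (b + z·y)·y = (2.17 + 1.5×2.28)×2.28 = 12.75 m²
P = b + 2y√(1+z²) = 2.17 + 2×2.28×√(1+1.5²) = 10.39 m
R = A/P = 12.75/10.39 = 1.227 m
Q = (1/n)·A·R^(2/3)·S^(1/2) = (1/0.031) × 12.75 × 1.227^(2/3) × 0.0041^(1/2) = 30.17 m³/s
V = Q/A = 30.17/12.75 = 2.367 m/s

2.37 m/s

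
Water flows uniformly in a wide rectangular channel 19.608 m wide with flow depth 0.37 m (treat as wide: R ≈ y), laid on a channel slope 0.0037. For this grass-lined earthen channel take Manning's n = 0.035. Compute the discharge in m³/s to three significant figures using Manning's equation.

A = b·y = 19.608 × 0.37 = 7.255 m²
Wide channel: R ≈ y = 0.37 m
Q = (1/n)·A·R^(2/3)·S^(1/2) = (1/0.035) × 7.255 × 0.3700^(2/3) × 0.0037^(1/2) = 6.498 m³/s

6.50 m³/s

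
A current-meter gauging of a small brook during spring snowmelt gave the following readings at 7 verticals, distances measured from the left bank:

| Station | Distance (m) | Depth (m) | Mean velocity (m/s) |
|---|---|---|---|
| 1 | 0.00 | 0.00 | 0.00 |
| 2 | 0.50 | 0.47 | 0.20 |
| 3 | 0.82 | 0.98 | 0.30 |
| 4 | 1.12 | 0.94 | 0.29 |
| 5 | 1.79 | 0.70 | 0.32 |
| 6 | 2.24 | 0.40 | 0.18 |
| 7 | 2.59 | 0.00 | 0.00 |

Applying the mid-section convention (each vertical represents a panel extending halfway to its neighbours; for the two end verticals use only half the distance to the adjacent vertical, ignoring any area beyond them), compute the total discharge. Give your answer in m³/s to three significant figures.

0.416 m³/s

w_2 = (0.82 − 0.00)/2 = 0.41 m; q_2 = 0.20 × 0.47 × 0.41 = 0.03854 m³/s
w_3 = (1.12 − 0.50)/2 = 0.31 m; q_3 = 0.30 × 0.98 × 0.31 = 0.09114 m³/s
w_4 = (1.79 − 0.82)/2 = 0.485 m; q_4 = 0.29 × 0.94 × 0.485 = 0.1322 m³/s
w_5 = (2.24 − 1.12)/2 = 0.56 m; q_5 = 0.32 × 0.70 × 0.56 = 0.1254 m³/s
w_6 = (2.59 − 1.79)/2 = 0.4 m; q_6 = 0.18 × 0.40 × 0.4 = 0.02880 m³/s
Stations 1, 7 contribute zero (depth or velocity is 0).
Q = Σ qᵢ = 0.4161 m³/s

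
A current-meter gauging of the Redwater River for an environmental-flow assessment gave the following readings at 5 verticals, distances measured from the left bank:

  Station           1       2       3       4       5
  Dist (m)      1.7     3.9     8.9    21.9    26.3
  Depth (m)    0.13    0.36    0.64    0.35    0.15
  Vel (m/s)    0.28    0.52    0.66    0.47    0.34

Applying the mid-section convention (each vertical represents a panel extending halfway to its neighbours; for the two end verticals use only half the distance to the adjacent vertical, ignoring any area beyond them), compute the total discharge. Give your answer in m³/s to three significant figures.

6.06 m³/s

w_1 = (3.9 − 1.7)/2 = 1.1 m; q_1 = 0.28 × 0.13 × 1.1 = 0.04004 m³/s
w_2 = (8.9 − 1.7)/2 = 3.6 m; q_2 = 0.52 × 0.36 × 3.6 = 0.6739 m³/s
w_3 = (21.9 − 3.9)/2 = 9 m; q_3 = 0.66 × 0.64 × 9 = 3.802 m³/s
w_4 = (26.3 − 8.9)/2 = 8.7 m; q_4 = 0.47 × 0.35 × 8.7 = 1.431 m³/s
w_5 = (26.3 − 21.9)/2 = 2.2 m; q_5 = 0.34 × 0.15 × 2.2 = 0.1122 m³/s
Q = Σ qᵢ = 6.059 m³/s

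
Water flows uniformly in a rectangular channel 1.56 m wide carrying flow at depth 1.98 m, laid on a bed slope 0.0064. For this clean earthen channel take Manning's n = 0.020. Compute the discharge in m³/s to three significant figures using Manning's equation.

A = b·y = 1.56 × 1.98 = 3.089 m²
P = b + 2y = 1.56 + 2×1.98 = 5.520 m
R = A/P = 3.089/5.520 = 0.5596 m
Q = (1/n)·A·R^(2/3)·S^(1/2) = (1/0.020) × 3.089 × 0.5596^(2/3) × 0.0064^(1/2) = 8.390 m³/s

8.39 m³/s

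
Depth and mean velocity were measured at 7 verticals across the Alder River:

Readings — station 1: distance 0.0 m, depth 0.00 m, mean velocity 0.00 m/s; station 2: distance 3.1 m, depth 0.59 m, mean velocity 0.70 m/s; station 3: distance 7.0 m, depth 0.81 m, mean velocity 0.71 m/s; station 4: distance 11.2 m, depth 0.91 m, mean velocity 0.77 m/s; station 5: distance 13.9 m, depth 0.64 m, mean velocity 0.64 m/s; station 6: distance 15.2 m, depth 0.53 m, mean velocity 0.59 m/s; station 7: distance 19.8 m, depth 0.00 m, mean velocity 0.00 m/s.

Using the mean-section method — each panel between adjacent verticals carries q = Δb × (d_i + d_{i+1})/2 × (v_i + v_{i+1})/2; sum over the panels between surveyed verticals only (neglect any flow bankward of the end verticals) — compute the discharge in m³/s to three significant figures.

7.22 m³/s

Panel 1-2: Δb = 3.1 m, d̄ = (0.00+0.59)/2 = 0.295, v̄ = (0.00+0.70)/2 = 0.35 → q = 3.1×0.295×0.35 = 0.3201 m³/s
Panel 2-3: Δb = 3.9 m, d̄ = (0.59+0.81)/2 = 0.7, v̄ = (0.70+0.71)/2 = 0.705 → q = 3.9×0.7×0.705 = 1.925 m³/s
Panel 3-4: Δb = 4.2 m, d̄ = (0.81+0.91)/2 = 0.86, v̄ = (0.71+0.77)/2 = 0.74 → q = 4.2×0.86×0.74 = 2.673 m³/s
Panel 4-5: Δb = 2.7 m, d̄ = (0.91+0.64)/2 = 0.775, v̄ = (0.77+0.64)/2 = 0.705 → q = 2.7×0.775×0.705 = 1.475 m³/s
Panel 5-6: Δb = 1.3 m, d̄ = (0.64+0.53)/2 = 0.585, v̄ = (0.64+0.59)/2 = 0.615 → q = 1.3×0.585×0.615 = 0.4677 m³/s
Panel 6-7: Δb = 4.6 m, d̄ = (0.53+0.00)/2 = 0.265, v̄ = (0.59+0.00)/2 = 0.295 → q = 4.6×0.265×0.295 = 0.3596 m³/s
Q = Σ q = 7.220 m³/s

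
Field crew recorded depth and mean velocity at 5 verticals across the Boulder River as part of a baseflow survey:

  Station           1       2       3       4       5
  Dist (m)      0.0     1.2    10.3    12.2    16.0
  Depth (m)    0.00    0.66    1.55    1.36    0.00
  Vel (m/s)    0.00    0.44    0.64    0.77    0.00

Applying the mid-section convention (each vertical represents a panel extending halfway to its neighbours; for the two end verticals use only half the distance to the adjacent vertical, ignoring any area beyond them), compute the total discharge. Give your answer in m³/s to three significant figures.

9.94 m³/s

w_2 = (10.3 − 0.0)/2 = 5.15 m; q_2 = 0.44 × 0.66 × 5.15 = 1.496 m³/s
w_3 = (12.2 − 1.2)/2 = 5.5 m; q_3 = 0.64 × 1.55 × 5.5 = 5.456 m³/s
w_4 = (16.0 − 10.3)/2 = 2.85 m; q_4 = 0.77 × 1.36 × 2.85 = 2.985 m³/s
Stations 1, 5 contribute zero (depth or velocity is 0).
Q = Σ qᵢ = 9.936 m³/s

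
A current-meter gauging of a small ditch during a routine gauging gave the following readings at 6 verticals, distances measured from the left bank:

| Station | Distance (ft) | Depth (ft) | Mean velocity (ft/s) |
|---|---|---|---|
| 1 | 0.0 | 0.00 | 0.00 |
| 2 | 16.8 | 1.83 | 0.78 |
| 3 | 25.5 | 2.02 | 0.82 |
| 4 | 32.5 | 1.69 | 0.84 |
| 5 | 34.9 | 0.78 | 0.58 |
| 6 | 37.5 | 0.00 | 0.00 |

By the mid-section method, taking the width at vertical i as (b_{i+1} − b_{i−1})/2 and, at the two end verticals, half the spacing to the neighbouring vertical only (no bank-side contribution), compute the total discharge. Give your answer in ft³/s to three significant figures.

w_2 = (25.5 − 0.0)/2 = 12.75 ft; q_2 = 0.78 × 1.83 × 12.75 = 18.20 ft³/s
w_3 = (32.5 − 16.8)/2 = 7.85 ft; q_3 = 0.82 × 2.02 × 7.85 = 13.00 ft³/s
w_4 = (34.9 − 25.5)/2 = 4.7 ft; q_4 = 0.84 × 1.69 × 4.7 = 6.672 ft³/s
w_5 = (37.5 − 32.5)/2 = 2.5 ft; q_5 = 0.58 × 0.78 × 2.5 = 1.131 ft³/s
Stations 1, 6 contribute zero (depth or velocity is 0).
Q = Σ qᵢ = 39.01 ft³/s

39.0 ft³/s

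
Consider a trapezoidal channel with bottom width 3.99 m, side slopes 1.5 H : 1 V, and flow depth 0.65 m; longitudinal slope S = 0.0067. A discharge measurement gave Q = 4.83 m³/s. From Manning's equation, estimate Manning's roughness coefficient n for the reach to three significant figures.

A = (b + z·y)·y = (3.99 + 1.5×0.65)×0.65 = 3.227 m²
P = b + 2y√(1+z²) = 3.99 + 2×0.65×√(1+1.5²) = 6.334 m
R = A/P = 3.227/6.334 = 0.5095 m
n = (1/Q)·A·R^(2/3)·S^(1/2) = (1/4.83) × 3.227 × 0.6380 × 0.08185 = 0.03489

0.0349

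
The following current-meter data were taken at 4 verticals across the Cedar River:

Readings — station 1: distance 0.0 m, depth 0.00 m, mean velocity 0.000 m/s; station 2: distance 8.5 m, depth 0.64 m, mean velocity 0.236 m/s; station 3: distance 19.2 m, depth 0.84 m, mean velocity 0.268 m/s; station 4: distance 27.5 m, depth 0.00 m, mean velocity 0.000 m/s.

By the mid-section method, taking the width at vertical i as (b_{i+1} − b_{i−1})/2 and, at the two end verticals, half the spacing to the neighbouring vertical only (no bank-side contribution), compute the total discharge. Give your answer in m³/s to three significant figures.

3.59 m³/s

w_2 = (19.2 − 0.0)/2 = 9.6 m; q_2 = 0.236 × 0.64 × 9.6 = 1.450 m³/s
w_3 = (27.5 − 8.5)/2 = 9.5 m; q_3 = 0.268 × 0.84 × 9.5 = 2.139 m³/s
Stations 1, 4 contribute zero (depth or velocity is 0).
Q = Σ qᵢ = 3.589 m³/s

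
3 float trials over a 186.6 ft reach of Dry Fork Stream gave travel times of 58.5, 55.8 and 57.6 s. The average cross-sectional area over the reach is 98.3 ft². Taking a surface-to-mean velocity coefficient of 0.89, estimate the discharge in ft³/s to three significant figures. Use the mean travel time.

t̄ = (58.5 + 55.8 + 57.6) / 3 = 57.3 s
v_surface = L / t̄ = 186.6 / 57.3 = 3.257 ft/s
v_mean = 0.89 × 3.257 = 2.898 ft/s
Q = A × v_mean = 98.3 × 2.898 = 284.9 ft³/s

285 ft³/s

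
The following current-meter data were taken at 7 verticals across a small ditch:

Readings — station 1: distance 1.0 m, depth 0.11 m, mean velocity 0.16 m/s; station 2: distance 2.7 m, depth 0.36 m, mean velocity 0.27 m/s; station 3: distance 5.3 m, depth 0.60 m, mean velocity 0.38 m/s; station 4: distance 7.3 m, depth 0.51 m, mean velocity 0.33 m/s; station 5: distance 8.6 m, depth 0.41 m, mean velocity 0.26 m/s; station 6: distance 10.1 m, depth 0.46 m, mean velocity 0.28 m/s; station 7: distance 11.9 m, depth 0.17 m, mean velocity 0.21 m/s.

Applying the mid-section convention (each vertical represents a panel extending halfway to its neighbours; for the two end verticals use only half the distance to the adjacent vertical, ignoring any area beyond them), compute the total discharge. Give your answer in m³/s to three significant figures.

1.42 m³/s

w_1 = (2.7 − 1.0)/2 = 0.85 m; q_1 = 0.16 × 0.11 × 0.85 = 0.01496 m³/s
w_2 = (5.3 − 1.0)/2 = 2.15 m; q_2 = 0.27 × 0.36 × 2.15 = 0.2090 m³/s
w_3 = (7.3 − 2.7)/2 = 2.3 m; q_3 = 0.38 × 0.60 × 2.3 = 0.5244 m³/s
w_4 = (8.6 − 5.3)/2 = 1.65 m; q_4 = 0.33 × 0.51 × 1.65 = 0.2777 m³/s
w_5 = (10.1 − 7.3)/2 = 1.4 m; q_5 = 0.26 × 0.41 × 1.4 = 0.1492 m³/s
w_6 = (11.9 − 8.6)/2 = 1.65 m; q_6 = 0.28 × 0.46 × 1.65 = 0.2125 m³/s
w_7 = (11.9 − 10.1)/2 = 0.9 m; q_7 = 0.21 × 0.17 × 0.9 = 0.03213 m³/s
Q = Σ qᵢ = 1.420 m³/s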